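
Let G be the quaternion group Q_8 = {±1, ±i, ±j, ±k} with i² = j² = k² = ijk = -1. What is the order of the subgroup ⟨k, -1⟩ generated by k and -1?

|⟨k⟩| = 4 and |⟨-1⟩| = 2, so |H| is a multiple of lcm(4, 2) = 4 and divides |G| = 8.
Closing under the operation: H = {1, -1, k, -k}, so |H| = 4.

4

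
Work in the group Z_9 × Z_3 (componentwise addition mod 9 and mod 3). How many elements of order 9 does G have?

An element (a,b) has order lcm(ord(a), ord(b)); count pairs with lcm equal to 9.
Enumerating gives 18 such elements.

18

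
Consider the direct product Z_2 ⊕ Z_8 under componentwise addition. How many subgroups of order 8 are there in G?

3

|G| = 16 and 8 | 16, so subgroups of order 8 are possible by Lagrange.
The subgroups of order 8 are: {(0,0), (0,1), (0,2), (0,3), (0,4), (0,5), (0,6), (0,7)}; {(0,0), (0,2), (0,4), (0,6), (1,0), (1,2), (1,4), (1,6)}; {(0,0), (0,2), (0,4), (0,6), (1,1), (1,3), (1,5), (1,7)}.
So G has 3 subgroups of order 8.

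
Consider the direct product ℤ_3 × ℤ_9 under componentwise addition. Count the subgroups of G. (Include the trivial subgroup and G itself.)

|G| = 27, so by Lagrange every subgroup order divides 27. Divisors: 1, 3, 9, 27.
Subgroups by order — order 1: 1; order 3: 4; order 9: 4; order 27: 1.
Total: 1 + 4 + 4 + 1 = 10.

10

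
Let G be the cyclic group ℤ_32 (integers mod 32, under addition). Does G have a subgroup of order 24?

No

24 does not divide |G| = 32, so by Lagrange no subgroup of order 24 exists.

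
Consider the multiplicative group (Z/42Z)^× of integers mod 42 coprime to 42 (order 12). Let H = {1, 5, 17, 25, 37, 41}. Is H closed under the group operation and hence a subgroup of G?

|H| = 6 divides |G| = 12, consistent with Lagrange.
H contains the identity, every element's inverse is in H, and H is closed under ·: it is a subgroup.
In fact H = ⟨17⟩.

Yes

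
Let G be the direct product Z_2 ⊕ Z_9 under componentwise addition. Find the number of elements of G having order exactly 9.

An element (a,b) has order lcm(ord(a), ord(b)); count pairs with lcm equal to 9.
Enumerating gives 6 such elements.

6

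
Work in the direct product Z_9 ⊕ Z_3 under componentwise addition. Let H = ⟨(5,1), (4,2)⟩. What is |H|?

9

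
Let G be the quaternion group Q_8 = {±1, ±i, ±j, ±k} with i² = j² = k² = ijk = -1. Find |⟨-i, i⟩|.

4

|⟨-i⟩| = 4 and |⟨i⟩| = 4, so |H| is a multiple of lcm(4, 4) = 4 and divides |G| = 8.
Closing under the operation: H = {1, -1, i, -i}, so |H| = 4.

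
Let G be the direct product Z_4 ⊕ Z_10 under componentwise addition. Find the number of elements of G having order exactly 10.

12

An element (a,b) has order lcm(ord(a), ord(b)); count pairs with lcm equal to 10.
Enumerating gives 12 such elements.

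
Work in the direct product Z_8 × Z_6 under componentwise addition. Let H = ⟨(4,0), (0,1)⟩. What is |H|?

12

|⟨(4,0)⟩| = 2 and |⟨(0,1)⟩| = 6, so |H| is a multiple of lcm(2, 6) = 6 and divides |G| = 48.
Closing under the operation: H = {(0,0), (0,1), (0,2), (0,3), (0,4), (0,5), (4,0), (4,1), (4,2), (4,3), (4,4), (4,5)}, so |H| = 12.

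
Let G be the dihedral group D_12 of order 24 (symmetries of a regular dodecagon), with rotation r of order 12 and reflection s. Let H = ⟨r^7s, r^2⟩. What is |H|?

12

|⟨r^7s⟩| = 2 and |⟨r^2⟩| = 6, so |H| is a multiple of lcm(2, 6) = 6 and divides |G| = 24.
Closing under the operation: H = {e, r^2, r^4, r^6, r^8, r^10, rs, r^3s, r^5s, r^7s, r^9s, r^11s}, so |H| = 12.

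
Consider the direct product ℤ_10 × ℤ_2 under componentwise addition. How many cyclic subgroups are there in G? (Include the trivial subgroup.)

8

Each element a generates a cyclic subgroup ⟨a⟩; distinct elements may generate the same one (a cyclic group of order d has φ(d) generators).
Cyclic subgroups by order — order 1: 1; order 2: 3; order 5: 1; order 10: 3.
Total: 8.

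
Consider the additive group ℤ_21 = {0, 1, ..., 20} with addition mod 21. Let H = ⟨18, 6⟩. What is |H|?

|⟨18⟩| = 7 and |⟨6⟩| = 7, so |H| is a multiple of lcm(7, 7) = 7 and divides |G| = 21.
Closing under the operation: H = {0, 3, 6, 9, 12, 15, 18}, so |H| = 7.

7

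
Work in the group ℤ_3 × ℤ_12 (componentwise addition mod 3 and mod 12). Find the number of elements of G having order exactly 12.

16

An element (a,b) has order lcm(ord(a), ord(b)); count pairs with lcm equal to 12.
Enumerating gives 16 such elements.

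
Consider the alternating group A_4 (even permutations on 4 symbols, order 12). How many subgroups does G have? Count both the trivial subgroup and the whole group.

|G| = 12, so by Lagrange every subgroup order divides 12. Divisors: 1, 2, 3, 4, 6, 12.
Subgroups by order — order 1: 1; order 2: 3; order 3: 4; order 4: 1; order 6: 0; order 12: 1.
Total: 1 + 3 + 4 + 1 + 0 + 1 = 10.

10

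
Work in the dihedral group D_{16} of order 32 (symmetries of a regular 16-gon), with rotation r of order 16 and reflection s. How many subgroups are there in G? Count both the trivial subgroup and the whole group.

|G| = 32, so by Lagrange every subgroup order divides 32. Divisors: 1, 2, 4, 8, 16, 32.
Subgroups by order — order 1: 1; order 2: 17; order 4: 9; order 8: 5; order 16: 3; order 32: 1.
Total: 1 + 17 + 9 + 5 + 3 + 1 = 36.

36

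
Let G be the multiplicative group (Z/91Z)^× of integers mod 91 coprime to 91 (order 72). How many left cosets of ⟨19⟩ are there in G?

|⟨19⟩| = 12 and |G| = 72.
By Lagrange, [G : H] = |G|/|H| = 72/12 = 6.

6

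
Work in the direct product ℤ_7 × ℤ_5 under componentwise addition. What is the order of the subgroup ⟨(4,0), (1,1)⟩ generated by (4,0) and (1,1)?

35

|⟨(4,0)⟩| = 7 and |⟨(1,1)⟩| = 35, so |H| is a multiple of lcm(7, 35) = 35 and divides |G| = 35.
Closing {(4,0), (1,1)} under the group operation gives all of G, so |H| = 35.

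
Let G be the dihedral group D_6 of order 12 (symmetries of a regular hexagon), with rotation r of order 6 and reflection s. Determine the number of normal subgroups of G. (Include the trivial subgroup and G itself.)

7

G has 16 subgroups. Checking conjugation-invariance by order — order 1: 1/1 normal; order 2: 1/7 normal; order 3: 1/1 normal; order 4: 0/3 normal; order 6: 3/3 normal; order 12: 1/1 normal.
Total normal subgroups: 7.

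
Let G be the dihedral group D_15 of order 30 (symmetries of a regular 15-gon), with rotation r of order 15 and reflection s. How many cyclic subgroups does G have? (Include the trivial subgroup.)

19

Each element a generates a cyclic subgroup ⟨a⟩; distinct elements may generate the same one (a cyclic group of order d has φ(d) generators).
Cyclic subgroups by order — order 1: 1; order 2: 15; order 3: 1; order 5: 1; order 15: 1.
Total: 19.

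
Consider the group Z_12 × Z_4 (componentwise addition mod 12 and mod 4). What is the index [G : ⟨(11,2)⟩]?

|⟨(11,2)⟩| = 12 and |G| = 48.
By Lagrange, [G : H] = |G|/|H| = 48/12 = 4.

4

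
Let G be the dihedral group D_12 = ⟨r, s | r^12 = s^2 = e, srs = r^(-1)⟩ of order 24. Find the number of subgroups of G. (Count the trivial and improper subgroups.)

34

|G| = 24, so by Lagrange every subgroup order divides 24. Divisors: 1, 2, 3, 4, 6, 8, 12, 24.
Subgroups by order — order 1: 1; order 2: 13; order 3: 1; order 4: 7; order 6: 5; order 8: 3; order 12: 3; order 24: 1.
Total: 1 + 13 + 1 + 7 + 5 + 3 + 3 + 1 = 34.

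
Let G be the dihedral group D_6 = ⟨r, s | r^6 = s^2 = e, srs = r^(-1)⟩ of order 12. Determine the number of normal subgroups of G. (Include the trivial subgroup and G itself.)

G has 16 subgroups. Checking conjugation-invariance by order — order 1: 1/1 normal; order 2: 1/7 normal; order 3: 1/1 normal; order 4: 0/3 normal; order 6: 3/3 normal; order 12: 1/1 normal.
Total normal subgroups: 7.

7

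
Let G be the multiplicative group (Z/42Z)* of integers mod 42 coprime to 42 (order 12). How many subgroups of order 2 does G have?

3

|G| = 12 and 2 | 12, so subgroups of order 2 are possible by Lagrange.
The subgroups of order 2 are: {1, 13}; {1, 29}; {1, 41}.
So G has 3 subgroups of order 2.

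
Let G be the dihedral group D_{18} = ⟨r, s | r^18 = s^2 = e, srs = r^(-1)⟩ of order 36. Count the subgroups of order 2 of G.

19

|G| = 36 and 2 | 36, so subgroups of order 2 are possible by Lagrange.
The subgroups of order 2 are: {e, r^10s}; {e, r^11s}; {e, r^12s}; {e, r^13s}; … (19 in all).
So G has 19 subgroups of order 2.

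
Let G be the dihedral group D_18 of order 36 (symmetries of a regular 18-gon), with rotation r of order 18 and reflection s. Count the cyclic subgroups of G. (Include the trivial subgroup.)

24

Group the elements of G by the cyclic subgroup they generate; each cyclic subgroup of order d accounts for φ(d) elements.
Cyclic subgroups by order — order 1: 1; order 2: 19; order 3: 1; order 6: 1; order 9: 1; order 18: 1.
Total: 24.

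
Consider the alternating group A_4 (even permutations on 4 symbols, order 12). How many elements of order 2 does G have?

The elements of order 2 are: (1 2)(3 4), (1 3)(2 4), (1 4)(2 3).
That's 3.

3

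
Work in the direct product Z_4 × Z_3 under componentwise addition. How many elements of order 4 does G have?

2

An element (a,b) has order lcm(ord(a), ord(b)); count pairs with lcm equal to 4.
Enumerating gives 2 such elements.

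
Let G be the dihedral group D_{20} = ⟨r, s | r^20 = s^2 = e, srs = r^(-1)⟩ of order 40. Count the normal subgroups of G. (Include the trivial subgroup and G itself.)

G has 48 subgroups. Checking conjugation-invariance by order — order 1: 1/1 normal; order 2: 1/21 normal; order 4: 1/11 normal; order 5: 1/1 normal; order 8: 0/5 normal; order 10: 1/5 normal; order 20: 3/3 normal; order 40: 1/1 normal.
Total normal subgroups: 9.

9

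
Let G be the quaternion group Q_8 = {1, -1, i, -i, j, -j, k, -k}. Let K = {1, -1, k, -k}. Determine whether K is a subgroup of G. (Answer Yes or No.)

|K| = 4 divides |G| = 8, consistent with Lagrange.
K contains the identity, every element's inverse is in K, and K is closed under ·: it is a subgroup.
In fact K = ⟨-k⟩.

Yes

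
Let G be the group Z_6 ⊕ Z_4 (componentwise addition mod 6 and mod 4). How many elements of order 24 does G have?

0

An element (a,b) has order lcm(ord(a), ord(b)); count pairs with lcm equal to 24.
Enumerating gives 0 such elements.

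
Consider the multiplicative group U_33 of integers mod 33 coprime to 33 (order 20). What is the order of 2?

Compute successive powers of 2 mod 33: 2, 4, 8, 16, 32, 31, 29, 25, …; 2^10 ≡ 1 (mod 33).
So |⟨2⟩| = 10.

10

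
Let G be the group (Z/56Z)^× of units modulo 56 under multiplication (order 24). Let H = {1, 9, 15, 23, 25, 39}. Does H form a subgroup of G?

|H| = 6 divides |G| = 24, consistent with Lagrange.
H contains the identity, every element's inverse is in H, and H is closed under ·: it is a subgroup.
In fact H = ⟨39⟩.

Yes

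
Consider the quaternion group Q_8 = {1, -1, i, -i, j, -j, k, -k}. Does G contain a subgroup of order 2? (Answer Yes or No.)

Yes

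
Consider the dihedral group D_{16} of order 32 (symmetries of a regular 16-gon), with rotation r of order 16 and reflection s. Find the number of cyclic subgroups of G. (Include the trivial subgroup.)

21

Group the elements of G by the cyclic subgroup they generate; each cyclic subgroup of order d accounts for φ(d) elements.
Cyclic subgroups by order — order 1: 1; order 2: 17; order 4: 1; order 8: 1; order 16: 1.
Total: 21.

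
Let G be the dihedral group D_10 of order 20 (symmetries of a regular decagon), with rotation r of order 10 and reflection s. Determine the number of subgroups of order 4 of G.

|G| = 20 and 4 | 20, so subgroups of order 4 are possible by Lagrange.
The subgroups of order 4 are: {e, r^5, r^2s, r^7s}; {e, r^5, r^3s, r^8s}; {e, r^5, r^4s, r^9s}; {e, r^5, s, r^5s}; … (5 in all).
So G has 5 subgroups of order 4.

5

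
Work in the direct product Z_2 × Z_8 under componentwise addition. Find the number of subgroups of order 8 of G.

3

|G| = 16 and 8 | 16, so subgroups of order 8 are possible by Lagrange.
The subgroups of order 8 are: {(0,0), (0,1), (0,2), (0,3), (0,4), (0,5), (0,6), (0,7)}; {(0,0), (0,2), (0,4), (0,6), (1,0), (1,2), (1,4), (1,6)}; {(0,0), (0,2), (0,4), (0,6), (1,1), (1,3), (1,5), (1,7)}.
So G has 3 subgroups of order 8.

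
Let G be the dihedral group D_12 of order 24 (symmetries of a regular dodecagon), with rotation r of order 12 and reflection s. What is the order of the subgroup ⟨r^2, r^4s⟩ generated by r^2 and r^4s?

|⟨r^2⟩| = 6 and |⟨r^4s⟩| = 2, so |H| is a multiple of lcm(6, 2) = 6 and divides |G| = 24.
Closing under the operation: H = {e, r^2, r^4, r^6, r^8, r^10, s, r^2s, r^4s, r^6s, r^8s, r^10s}, so |H| = 12.

12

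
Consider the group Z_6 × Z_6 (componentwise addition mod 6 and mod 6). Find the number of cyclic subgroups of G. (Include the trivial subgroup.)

20

Each element a generates a cyclic subgroup ⟨a⟩; distinct elements may generate the same one (a cyclic group of order d has φ(d) generators).
Cyclic subgroups by order — order 1: 1; order 2: 3; order 3: 4; order 6: 12.
Total: 20.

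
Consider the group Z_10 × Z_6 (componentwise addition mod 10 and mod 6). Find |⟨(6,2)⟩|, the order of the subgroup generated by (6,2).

15

The order of (6,2) in Z_10 × Z_6 is lcm(ord(6) in Z_10, ord(2) in Z_6).
ord(6) = 5 and ord(2) = 3, so |⟨(6,2)⟩| = lcm(5, 3) = 15.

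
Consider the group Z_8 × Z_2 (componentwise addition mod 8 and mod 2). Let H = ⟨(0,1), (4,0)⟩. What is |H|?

4

|⟨(0,1)⟩| = 2 and |⟨(4,0)⟩| = 2, so |H| is a multiple of lcm(2, 2) = 2 and divides |G| = 16.
Closing under the operation: H = {(0,0), (0,1), (4,0), (4,1)}, so |H| = 4.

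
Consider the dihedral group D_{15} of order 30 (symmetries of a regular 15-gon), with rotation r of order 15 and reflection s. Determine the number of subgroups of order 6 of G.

5

|G| = 30 and 6 | 30, so subgroups of order 6 are possible by Lagrange.
The subgroups of order 6 are: {e, r^5, r^10, s, r^5s, r^10s}; {e, r^5, r^10, rs, r^6s, r^11s}; {e, r^5, r^10, r^2s, r^7s, r^12s}; {e, r^5, r^10, r^3s, r^8s, r^13s}; … (5 in all).
So G has 5 subgroups of order 6.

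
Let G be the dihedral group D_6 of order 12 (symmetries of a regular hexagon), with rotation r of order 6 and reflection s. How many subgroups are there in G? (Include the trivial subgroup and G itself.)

|G| = 12, so by Lagrange every subgroup order divides 12. Divisors: 1, 2, 3, 4, 6, 12.
Subgroups by order — order 1: 1; order 2: 7; order 3: 1; order 4: 3; order 6: 3; order 12: 1.
Total: 1 + 7 + 1 + 3 + 3 + 1 = 16.

16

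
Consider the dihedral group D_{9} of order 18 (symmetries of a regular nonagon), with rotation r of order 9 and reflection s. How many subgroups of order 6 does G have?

3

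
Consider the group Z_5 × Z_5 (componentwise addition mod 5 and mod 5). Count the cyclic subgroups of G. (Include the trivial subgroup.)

7

A cyclic subgroup of order d is generated by each of its φ(d) elements of order d, so the cyclic subgroups of order d number (#elements of order d)/φ(d).
Cyclic subgroups by order — order 1: 1; order 5: 6.
Total: 7.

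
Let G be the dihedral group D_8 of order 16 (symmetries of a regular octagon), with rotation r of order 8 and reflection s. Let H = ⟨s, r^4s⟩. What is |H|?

|⟨s⟩| = 2 and |⟨r^4s⟩| = 2, so |H| is a multiple of lcm(2, 2) = 2 and divides |G| = 16.
Closing under the operation: H = {e, r^4, s, r^4s}, so |H| = 4.

4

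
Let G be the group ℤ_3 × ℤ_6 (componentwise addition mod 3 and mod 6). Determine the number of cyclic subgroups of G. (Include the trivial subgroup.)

Each element a generates a cyclic subgroup ⟨a⟩; distinct elements may generate the same one (a cyclic group of order d has φ(d) generators).
Cyclic subgroups by order — order 1: 1; order 2: 1; order 3: 4; order 6: 4.
Total: 10.

10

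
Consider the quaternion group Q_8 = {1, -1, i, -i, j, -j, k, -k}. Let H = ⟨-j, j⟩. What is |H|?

|⟨-j⟩| = 4 and |⟨j⟩| = 4, so |H| is a multiple of lcm(4, 4) = 4 and divides |G| = 8.
Closing under the operation: H = {1, -1, j, -j}, so |H| = 4.

4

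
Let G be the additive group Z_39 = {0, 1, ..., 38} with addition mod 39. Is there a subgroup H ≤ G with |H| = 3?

3 | 39. A subgroup of order 3 is {0, 13, 26}.

Yes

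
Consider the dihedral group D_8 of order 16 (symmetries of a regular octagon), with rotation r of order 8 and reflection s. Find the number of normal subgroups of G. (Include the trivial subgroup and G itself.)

7

G has 19 subgroups. Checking conjugation-invariance by order — order 1: 1/1 normal; order 2: 1/9 normal; order 4: 1/5 normal; order 8: 3/3 normal; order 16: 1/1 normal.
Total normal subgroups: 7.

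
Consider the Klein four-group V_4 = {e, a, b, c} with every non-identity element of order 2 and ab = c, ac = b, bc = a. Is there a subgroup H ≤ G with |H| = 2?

2 | 4. A subgroup of order 2 is {e, a}.

Yes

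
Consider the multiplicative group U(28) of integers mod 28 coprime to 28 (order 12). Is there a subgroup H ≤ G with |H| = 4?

4 | 12. A subgroup of order 4 is {1, 13, 15, 27}.

Yes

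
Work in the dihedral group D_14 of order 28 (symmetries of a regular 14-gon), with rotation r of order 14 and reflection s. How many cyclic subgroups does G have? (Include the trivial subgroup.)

Each element a generates a cyclic subgroup ⟨a⟩; distinct elements may generate the same one (a cyclic group of order d has φ(d) generators).
Cyclic subgroups by order — order 1: 1; order 2: 15; order 7: 1; order 14: 1.
Total: 18.

18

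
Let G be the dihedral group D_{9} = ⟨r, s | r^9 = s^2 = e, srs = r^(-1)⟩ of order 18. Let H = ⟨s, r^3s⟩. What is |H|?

|⟨s⟩| = 2 and |⟨r^3s⟩| = 2, so |H| is a multiple of lcm(2, 2) = 2 and divides |G| = 18.
Closing under the operation: H = {e, r^3, r^6, s, r^3s, r^6s}, so |H| = 6.

6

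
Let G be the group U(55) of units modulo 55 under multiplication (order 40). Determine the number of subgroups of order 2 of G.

|G| = 40 and 2 | 40, so subgroups of order 2 are possible by Lagrange.
The subgroups of order 2 are: {1, 21}; {1, 34}; {1, 54}.
So G has 3 subgroups of order 2.

3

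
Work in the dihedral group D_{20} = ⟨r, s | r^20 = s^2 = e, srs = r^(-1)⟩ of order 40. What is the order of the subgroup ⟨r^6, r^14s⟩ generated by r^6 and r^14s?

20

|⟨r^6⟩| = 10 and |⟨r^14s⟩| = 2, so |H| is a multiple of lcm(10, 2) = 10 and divides |G| = 40.
Closing under the operation: H = {e, r^2, r^4, r^6, r^8, r^10, r^12, r^14, r^16, r^18, s, r^2s, r^4s, r^6s, r^8s, r^10s, r^12s, r^14s, r^16s, r^18s}, so |H| = 20.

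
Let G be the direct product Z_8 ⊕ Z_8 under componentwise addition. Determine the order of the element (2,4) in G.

The order of (2,4) in Z_8 × Z_8 is lcm(ord(2) in Z_8, ord(4) in Z_8).
ord(2) = 4 and ord(4) = 2, so |⟨(2,4)⟩| = lcm(4, 2) = 4.

4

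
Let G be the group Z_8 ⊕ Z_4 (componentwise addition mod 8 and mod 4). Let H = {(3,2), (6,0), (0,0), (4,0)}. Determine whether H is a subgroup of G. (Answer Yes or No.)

(6,0) ∈ H but its inverse (2,0) ∉ H, so H is not a subgroup.

No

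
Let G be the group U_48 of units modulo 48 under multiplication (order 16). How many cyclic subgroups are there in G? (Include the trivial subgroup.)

12

A cyclic subgroup of order d is generated by each of its φ(d) elements of order d, so the cyclic subgroups of order d number (#elements of order d)/φ(d).
Cyclic subgroups by order — order 1: 1; order 2: 7; order 4: 4.
Total: 12.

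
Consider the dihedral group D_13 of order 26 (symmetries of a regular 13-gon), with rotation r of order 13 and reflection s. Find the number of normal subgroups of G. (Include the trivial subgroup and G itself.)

3

G has 16 subgroups. Checking conjugation-invariance by order — order 1: 1/1 normal; order 2: 0/13 normal; order 13: 1/1 normal; order 26: 1/1 normal.
Total normal subgroups: 3.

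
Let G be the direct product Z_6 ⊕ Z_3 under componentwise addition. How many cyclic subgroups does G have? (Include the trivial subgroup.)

10

Group the elements of G by the cyclic subgroup they generate; each cyclic subgroup of order d accounts for φ(d) elements.
Cyclic subgroups by order — order 1: 1; order 2: 1; order 3: 4; order 6: 4.
Total: 10.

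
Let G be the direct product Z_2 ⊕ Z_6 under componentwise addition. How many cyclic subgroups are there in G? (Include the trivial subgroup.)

8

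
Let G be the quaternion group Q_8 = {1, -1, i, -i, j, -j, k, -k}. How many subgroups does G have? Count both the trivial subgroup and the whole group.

6

|G| = 8, so by Lagrange every subgroup order divides 8. Divisors: 1, 2, 4, 8.
Subgroups by order — order 1: 1; order 2: 1; order 4: 3; order 8: 1.
Total: 1 + 1 + 3 + 1 = 6.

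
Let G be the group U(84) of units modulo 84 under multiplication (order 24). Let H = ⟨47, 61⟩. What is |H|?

12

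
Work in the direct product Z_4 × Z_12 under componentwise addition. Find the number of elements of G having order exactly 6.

An element (a,b) has order lcm(ord(a), ord(b)); count pairs with lcm equal to 6.
Enumerating gives 6 such elements.

6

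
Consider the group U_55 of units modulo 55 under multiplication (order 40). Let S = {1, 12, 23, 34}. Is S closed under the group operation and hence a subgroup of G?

Yes

|S| = 4 divides |G| = 40, consistent with Lagrange.
S contains the identity, every element's inverse is in S, and S is closed under ·: it is a subgroup.
In fact S = ⟨12⟩.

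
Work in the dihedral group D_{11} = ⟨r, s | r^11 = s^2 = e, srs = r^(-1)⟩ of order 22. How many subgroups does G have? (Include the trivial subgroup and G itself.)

14

|G| = 22, so by Lagrange every subgroup order divides 22. Divisors: 1, 2, 11, 22.
Subgroups by order — order 1: 1; order 2: 11; order 11: 1; order 22: 1.
Total: 1 + 11 + 1 + 1 = 14.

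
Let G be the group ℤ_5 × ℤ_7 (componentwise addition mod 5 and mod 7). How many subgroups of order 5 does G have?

1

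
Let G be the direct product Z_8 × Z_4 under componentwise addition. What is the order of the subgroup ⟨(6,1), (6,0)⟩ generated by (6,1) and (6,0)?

|⟨(6,1)⟩| = 4 and |⟨(6,0)⟩| = 4, so |H| is a multiple of lcm(4, 4) = 4 and divides |G| = 32.
Closing under the operation: H = {(0,0), (0,1), (0,2), (0,3), (2,0), (2,1), (2,2), (2,3), (4,0), (4,1), (4,2), (4,3), (6,0), (6,1), (6,2), (6,3)}, so |H| = 16.

16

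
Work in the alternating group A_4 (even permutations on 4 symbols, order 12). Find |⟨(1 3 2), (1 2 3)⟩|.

3

|⟨(1 3 2)⟩| = 3 and |⟨(1 2 3)⟩| = 3, so |H| is a multiple of lcm(3, 3) = 3 and divides |G| = 12.
Closing under the operation: H = {e, (1 2 3), (1 3 2)}, so |H| = 3.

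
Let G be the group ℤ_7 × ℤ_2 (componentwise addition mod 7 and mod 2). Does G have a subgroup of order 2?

2 | 14. A subgroup of order 2 is {(0,0), (0,1)}.

Yes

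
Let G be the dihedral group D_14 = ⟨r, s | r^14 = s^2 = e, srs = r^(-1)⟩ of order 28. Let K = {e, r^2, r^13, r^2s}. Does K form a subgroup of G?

r^2 ∈ K but its inverse r^12 ∉ K, so K is not a subgroup.

No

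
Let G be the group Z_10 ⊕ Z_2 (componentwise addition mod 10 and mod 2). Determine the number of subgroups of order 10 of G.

3

|G| = 20 and 10 | 20, so subgroups of order 10 are possible by Lagrange.
The subgroups of order 10 are: {(0,0), (0,1), (2,0), (2,1), (4,0), (4,1), (6,0), (6,1), (8,0), (8,1)}; {(0,0), (1,0), (2,0), (3,0), (4,0), (5,0), (6,0), (7,0), (8,0), (9,0)}; {(0,0), (1,1), (2,0), (3,1), (4,0), (5,1), (6,0), (7,1), (8,0), (9,1)}.
So G has 3 subgroups of order 10.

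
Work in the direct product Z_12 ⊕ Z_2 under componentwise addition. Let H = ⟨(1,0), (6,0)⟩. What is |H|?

12

|⟨(1,0)⟩| = 12 and |⟨(6,0)⟩| = 2, so |H| is a multiple of lcm(12, 2) = 12 and divides |G| = 24.
Closing under the operation: H = {(0,0), (1,0), (2,0), (3,0), (4,0), (5,0), (6,0), (7,0), (8,0), (9,0), (10,0), (11,0)}, so |H| = 12.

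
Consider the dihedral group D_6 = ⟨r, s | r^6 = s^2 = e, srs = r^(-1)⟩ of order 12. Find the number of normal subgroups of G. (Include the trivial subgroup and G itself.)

7

G has 16 subgroups. Checking conjugation-invariance by order — order 1: 1/1 normal; order 2: 1/7 normal; order 3: 1/1 normal; order 4: 0/3 normal; order 6: 3/3 normal; order 12: 1/1 normal.
Total normal subgroups: 7.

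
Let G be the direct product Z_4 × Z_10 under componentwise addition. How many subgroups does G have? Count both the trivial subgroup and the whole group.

|G| = 40, so by Lagrange every subgroup order divides 40. Divisors: 1, 2, 4, 5, 8, 10, 20, 40.
Subgroups by order — order 1: 1; order 2: 3; order 4: 3; order 5: 1; order 8: 1; order 10: 3; order 20: 3; order 40: 1.
Total: 1 + 3 + 3 + 1 + 1 + 3 + 3 + 1 = 16.

16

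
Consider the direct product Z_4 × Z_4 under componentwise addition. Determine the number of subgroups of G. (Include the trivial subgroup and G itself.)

15

|G| = 16, so by Lagrange every subgroup order divides 16. Divisors: 1, 2, 4, 8, 16.
Subgroups by order — order 1: 1; order 2: 3; order 4: 7; order 8: 3; order 16: 1.
Total: 1 + 3 + 7 + 3 + 1 = 15.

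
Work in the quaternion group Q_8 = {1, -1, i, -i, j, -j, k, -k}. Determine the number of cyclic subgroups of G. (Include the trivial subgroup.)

5

Each element a generates a cyclic subgroup ⟨a⟩; distinct elements may generate the same one (a cyclic group of order d has φ(d) generators).
Cyclic subgroups by order — order 1: 1; order 2: 1; order 4: 3.
Total: 5.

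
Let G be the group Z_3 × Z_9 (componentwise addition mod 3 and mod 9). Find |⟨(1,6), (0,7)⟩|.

|⟨(1,6)⟩| = 3 and |⟨(0,7)⟩| = 9, so |H| is a multiple of lcm(3, 9) = 9 and divides |G| = 27.
Closing {(1,6), (0,7)} under the group operation gives all of G, so |H| = 27.

27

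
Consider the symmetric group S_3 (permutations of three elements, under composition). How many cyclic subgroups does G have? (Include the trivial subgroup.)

5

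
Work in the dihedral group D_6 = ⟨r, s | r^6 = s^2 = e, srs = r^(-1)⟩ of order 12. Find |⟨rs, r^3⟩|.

4

|⟨rs⟩| = 2 and |⟨r^3⟩| = 2, so |H| is a multiple of lcm(2, 2) = 2 and divides |G| = 12.
Closing under the operation: H = {e, r^3, rs, r^4s}, so |H| = 4.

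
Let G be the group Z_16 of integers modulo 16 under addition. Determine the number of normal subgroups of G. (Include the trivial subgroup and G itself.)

G is abelian, so every subgroup is normal.
G has 5 subgroups in total, hence 5 normal subgroups.

5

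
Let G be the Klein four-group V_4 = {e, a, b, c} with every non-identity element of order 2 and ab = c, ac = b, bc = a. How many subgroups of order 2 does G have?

|G| = 4 and 2 | 4, so subgroups of order 2 are possible by Lagrange.
The subgroups of order 2 are: {e, a}; {e, b}; {e, c}.
So G has 3 subgroups of order 2.

3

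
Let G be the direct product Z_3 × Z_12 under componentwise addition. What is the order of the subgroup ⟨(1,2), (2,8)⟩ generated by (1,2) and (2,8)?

18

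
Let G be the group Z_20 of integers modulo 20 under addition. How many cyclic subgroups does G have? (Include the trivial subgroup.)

6

Each element a generates a cyclic subgroup ⟨a⟩; distinct elements may generate the same one (a cyclic group of order d has φ(d) generators).
Cyclic subgroups by order — order 1: 1; order 2: 1; order 4: 1; order 5: 1; order 10: 1; order 20: 1.
Total: 6.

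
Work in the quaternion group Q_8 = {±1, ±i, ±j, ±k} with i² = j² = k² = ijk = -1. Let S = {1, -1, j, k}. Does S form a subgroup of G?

No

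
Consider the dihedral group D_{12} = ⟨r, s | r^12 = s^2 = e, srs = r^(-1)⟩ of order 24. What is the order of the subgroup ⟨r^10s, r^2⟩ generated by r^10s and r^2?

12

|⟨r^10s⟩| = 2 and |⟨r^2⟩| = 6, so |H| is a multiple of lcm(2, 6) = 6 and divides |G| = 24.
Closing under the operation: H = {e, r^2, r^4, r^6, r^8, r^10, s, r^2s, r^4s, r^6s, r^8s, r^10s}, so |H| = 12.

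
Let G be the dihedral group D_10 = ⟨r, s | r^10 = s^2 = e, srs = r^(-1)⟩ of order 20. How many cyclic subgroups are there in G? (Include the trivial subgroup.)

A cyclic subgroup of order d is generated by each of its φ(d) elements of order d, so the cyclic subgroups of order d number (#elements of order d)/φ(d).
Cyclic subgroups by order — order 1: 1; order 2: 11; order 5: 1; order 10: 1.
Total: 14.

14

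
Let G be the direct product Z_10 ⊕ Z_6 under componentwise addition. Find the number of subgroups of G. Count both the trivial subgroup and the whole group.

20

|G| = 60, so by Lagrange every subgroup order divides 60. Divisors: 1, 2, 3, 4, 5, 6, 10, 12, 15, 20, 30, 60.
Subgroups by order — order 1: 1; order 2: 3; order 3: 1; order 4: 1; order 5: 1; order 6: 3; order 10: 3; order 12: 1; order 15: 1; order 20: 1; order 30: 3; order 60: 1.
Total: 1 + 3 + 1 + 1 + 1 + 3 + 3 + 1 + 1 + 1 + 3 + 1 = 20.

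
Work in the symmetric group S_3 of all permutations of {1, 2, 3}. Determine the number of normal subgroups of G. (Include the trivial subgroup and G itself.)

G has 6 subgroups. Checking conjugation-invariance by order — order 1: 1/1 normal; order 2: 0/3 normal; order 3: 1/1 normal; order 6: 1/1 normal.
Total normal subgroups: 3.

3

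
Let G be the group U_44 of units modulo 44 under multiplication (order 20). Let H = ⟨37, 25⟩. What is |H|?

5

|⟨37⟩| = 5 and |⟨25⟩| = 5, so |H| is a multiple of lcm(5, 5) = 5 and divides |G| = 20.
Closing under the operation: H = {1, 5, 9, 25, 37}, so |H| = 5.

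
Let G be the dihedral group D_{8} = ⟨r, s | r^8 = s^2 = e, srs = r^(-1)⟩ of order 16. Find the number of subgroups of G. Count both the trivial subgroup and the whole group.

|G| = 16, so by Lagrange every subgroup order divides 16. Divisors: 1, 2, 4, 8, 16.
Subgroups by order — order 1: 1; order 2: 9; order 4: 5; order 8: 3; order 16: 1.
Total: 1 + 9 + 5 + 3 + 1 = 19.

19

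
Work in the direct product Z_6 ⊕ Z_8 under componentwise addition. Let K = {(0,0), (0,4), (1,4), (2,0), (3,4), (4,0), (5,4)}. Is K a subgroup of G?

No

|K| = 7 does not divide |G| = 48, so by Lagrange K is not a subgroup.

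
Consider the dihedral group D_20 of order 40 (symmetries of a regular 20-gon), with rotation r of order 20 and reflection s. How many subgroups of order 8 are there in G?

|G| = 40 and 8 | 40, so subgroups of order 8 are possible by Lagrange.
The subgroups of order 8 are: {e, r^5, r^10, r^15, s, r^5s, r^10s, r^15s}; {e, r^5, r^10, r^15, rs, r^6s, r^11s, r^16s}; {e, r^5, r^10, r^15, r^2s, r^7s, r^12s, r^17s}; {e, r^5, r^10, r^15, r^3s, r^8s, r^13s, r^18s}; … (5 in all).
So G has 5 subgroups of order 8.

5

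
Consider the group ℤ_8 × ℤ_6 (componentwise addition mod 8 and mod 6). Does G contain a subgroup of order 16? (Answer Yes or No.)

16 | 48. A subgroup of order 16 is {(0,0), (0,3), (1,0), (1,3), (2,0), (2,3), (3,0), (3,3), (4,0), (4,3), (5,0), (5,3), (6,0), (6,3), (7,0), (7,3)}.

Yes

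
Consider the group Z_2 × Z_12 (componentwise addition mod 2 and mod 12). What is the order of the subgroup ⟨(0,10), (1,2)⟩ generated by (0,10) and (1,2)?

12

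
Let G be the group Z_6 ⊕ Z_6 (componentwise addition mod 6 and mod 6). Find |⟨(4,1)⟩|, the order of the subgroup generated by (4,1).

The order of (4,1) in Z_6 × Z_6 is lcm(ord(4) in Z_6, ord(1) in Z_6).
ord(4) = 3 and ord(1) = 6, so |⟨(4,1)⟩| = lcm(3, 6) = 6.

6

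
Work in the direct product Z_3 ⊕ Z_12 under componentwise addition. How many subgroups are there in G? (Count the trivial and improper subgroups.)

|G| = 36, so by Lagrange every subgroup order divides 36. Divisors: 1, 2, 3, 4, 6, 9, 12, 18, 36.
Subgroups by order — order 1: 1; order 2: 1; order 3: 4; order 4: 1; order 6: 4; order 9: 1; order 12: 4; order 18: 1; order 36: 1.
Total: 1 + 1 + 4 + 1 + 4 + 1 + 4 + 1 + 1 = 18.

18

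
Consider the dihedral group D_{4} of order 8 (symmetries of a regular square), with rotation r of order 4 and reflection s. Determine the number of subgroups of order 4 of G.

3

|G| = 8 and 4 | 8, so subgroups of order 4 are possible by Lagrange.
The subgroups of order 4 are: {e, r, r^2, r^3}; {e, r^2, s, r^2s}; {e, r^2, rs, r^3s}.
So G has 3 subgroups of order 4.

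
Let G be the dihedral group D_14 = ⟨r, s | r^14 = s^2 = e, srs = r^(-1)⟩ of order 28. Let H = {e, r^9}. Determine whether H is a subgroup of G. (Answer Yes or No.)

r^9 ∈ H but its inverse r^5 ∉ H, so H is not a subgroup.

No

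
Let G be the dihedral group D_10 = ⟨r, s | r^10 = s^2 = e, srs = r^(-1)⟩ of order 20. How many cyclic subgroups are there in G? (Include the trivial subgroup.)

Group the elements of G by the cyclic subgroup they generate; each cyclic subgroup of order d accounts for φ(d) elements.
Cyclic subgroups by order — order 1: 1; order 2: 11; order 5: 1; order 10: 1.
Total: 14.

14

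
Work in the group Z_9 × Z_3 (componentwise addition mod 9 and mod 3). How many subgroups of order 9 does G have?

4

|G| = 27 and 9 | 27, so subgroups of order 9 are possible by Lagrange.
The subgroups of order 9 are: {(0,0), (0,1), (0,2), (3,0), (3,1), (3,2), (6,0), (6,1), (6,2)}; {(0,0), (1,0), (2,0), (3,0), (4,0), (5,0), (6,0), (7,0), (8,0)}; {(0,0), (1,1), (2,2), (3,0), (4,1), (5,2), (6,0), (7,1), (8,2)}; {(0,0), (1,2), (2,1), (3,0), (4,2), (5,1), (6,0), (7,2), (8,1)}.
So G has 4 subgroups of order 9.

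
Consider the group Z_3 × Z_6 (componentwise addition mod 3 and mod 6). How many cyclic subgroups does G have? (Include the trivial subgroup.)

A cyclic subgroup of order d is generated by each of its φ(d) elements of order d, so the cyclic subgroups of order d number (#elements of order d)/φ(d).
Cyclic subgroups by order — order 1: 1; order 2: 1; order 3: 4; order 6: 4.
Total: 10.

10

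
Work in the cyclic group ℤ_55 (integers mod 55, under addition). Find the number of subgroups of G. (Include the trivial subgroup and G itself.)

4

A cyclic group of order 55 has exactly one subgroup for each divisor of 55.
Divisors of 55: 1, 5, 11, 55.
So ℤ_55 has 4 subgroups.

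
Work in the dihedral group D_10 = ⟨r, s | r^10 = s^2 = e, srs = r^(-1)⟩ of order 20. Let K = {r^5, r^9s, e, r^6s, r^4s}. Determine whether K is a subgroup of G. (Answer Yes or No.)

Closure fails: r^5 · r^6s = rs ∉ K. So K is not a subgroup.

No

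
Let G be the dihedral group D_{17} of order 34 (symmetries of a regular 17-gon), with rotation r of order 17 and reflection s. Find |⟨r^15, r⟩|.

|⟨r^15⟩| = 17 and |⟨r⟩| = 17, so |H| is a multiple of lcm(17, 17) = 17 and divides |G| = 34.
Closing under the operation: H = {e, r, r^2, r^3, r^4, r^5, r^6, r^7, r^8, r^9, r^10, r^11, r^12, r^13, r^14, r^15, r^16}, so |H| = 17.

17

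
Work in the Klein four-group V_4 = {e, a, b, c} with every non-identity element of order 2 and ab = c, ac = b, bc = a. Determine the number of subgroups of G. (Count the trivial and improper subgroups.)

5

|G| = 4, so by Lagrange every subgroup order divides 4. Divisors: 1, 2, 4.
Subgroups by order — order 1: 1; order 2: 3; order 4: 1.
Total: 1 + 3 + 1 = 5.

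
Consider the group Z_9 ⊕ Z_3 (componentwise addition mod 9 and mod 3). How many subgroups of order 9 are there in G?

4

|G| = 27 and 9 | 27, so subgroups of order 9 are possible by Lagrange.
The subgroups of order 9 are: {(0,0), (0,1), (0,2), (3,0), (3,1), (3,2), (6,0), (6,1), (6,2)}; {(0,0), (1,0), (2,0), (3,0), (4,0), (5,0), (6,0), (7,0), (8,0)}; {(0,0), (1,1), (2,2), (3,0), (4,1), (5,2), (6,0), (7,1), (8,2)}; {(0,0), (1,2), (2,1), (3,0), (4,2), (5,1), (6,0), (7,2), (8,1)}.
So G has 4 subgroups of order 9.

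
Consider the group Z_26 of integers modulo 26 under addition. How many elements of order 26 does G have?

In a cyclic group of order 26, the number of elements of order d (for d | 26) is φ(d).
φ(26) = 12.

12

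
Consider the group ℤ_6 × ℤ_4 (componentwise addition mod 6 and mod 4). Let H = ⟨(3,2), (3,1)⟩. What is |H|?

8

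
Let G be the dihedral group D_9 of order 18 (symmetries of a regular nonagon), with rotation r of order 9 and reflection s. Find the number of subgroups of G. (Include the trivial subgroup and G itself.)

16

|G| = 18, so by Lagrange every subgroup order divides 18. Divisors: 1, 2, 3, 6, 9, 18.
Subgroups by order — order 1: 1; order 2: 9; order 3: 1; order 6: 3; order 9: 1; order 18: 1.
Total: 1 + 9 + 1 + 3 + 1 + 1 = 16.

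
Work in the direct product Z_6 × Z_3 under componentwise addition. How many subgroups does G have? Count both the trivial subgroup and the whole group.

12

|G| = 18, so by Lagrange every subgroup order divides 18. Divisors: 1, 2, 3, 6, 9, 18.
Subgroups by order — order 1: 1; order 2: 1; order 3: 4; order 6: 4; order 9: 1; order 18: 1.
Total: 1 + 1 + 4 + 4 + 1 + 1 = 12.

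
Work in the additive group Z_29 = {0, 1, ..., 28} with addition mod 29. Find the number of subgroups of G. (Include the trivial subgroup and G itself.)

2

Subgroups of the cyclic group Z_29 correspond bijectively to divisors of 29.
Divisors of 29: 1, 29.
So Z_29 has 2 subgroups.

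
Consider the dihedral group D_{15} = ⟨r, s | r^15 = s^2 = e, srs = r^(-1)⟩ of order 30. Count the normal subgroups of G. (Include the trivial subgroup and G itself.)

5

G has 28 subgroups. Checking conjugation-invariance by order — order 1: 1/1 normal; order 2: 0/15 normal; order 3: 1/1 normal; order 5: 1/1 normal; order 6: 0/5 normal; order 10: 0/3 normal; order 15: 1/1 normal; order 30: 1/1 normal.
Total normal subgroups: 5.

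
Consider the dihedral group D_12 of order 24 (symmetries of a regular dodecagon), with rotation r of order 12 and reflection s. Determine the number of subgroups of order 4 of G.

7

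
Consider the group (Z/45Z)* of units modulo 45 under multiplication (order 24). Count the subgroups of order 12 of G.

|G| = 24 and 12 | 24, so subgroups of order 12 are possible by Lagrange.
The subgroups of order 12 are: {1, 4, 11, 14, 16, 19, 26, 29, 31, 34, 41, 44}; {1, 4, 7, 13, 16, 19, 22, 28, 31, 34, 37, 43}; {1, 2, 4, 8, 16, 17, 19, 23, 31, 32, 34, 38}.
So G has 3 subgroups of order 12.

3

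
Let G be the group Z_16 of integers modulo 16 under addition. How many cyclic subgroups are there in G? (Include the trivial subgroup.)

5

Each element a generates a cyclic subgroup ⟨a⟩; distinct elements may generate the same one (a cyclic group of order d has φ(d) generators).
Cyclic subgroups by order — order 1: 1; order 2: 1; order 4: 1; order 8: 1; order 16: 1.
Total: 5.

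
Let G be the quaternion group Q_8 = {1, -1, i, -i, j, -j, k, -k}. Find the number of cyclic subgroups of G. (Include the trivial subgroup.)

5

Each element a generates a cyclic subgroup ⟨a⟩; distinct elements may generate the same one (a cyclic group of order d has φ(d) generators).
Cyclic subgroups by order — order 1: 1; order 2: 1; order 4: 3.
Total: 5.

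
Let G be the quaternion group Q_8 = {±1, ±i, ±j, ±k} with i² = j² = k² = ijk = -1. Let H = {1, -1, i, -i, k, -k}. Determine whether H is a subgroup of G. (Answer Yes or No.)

No

|H| = 6 does not divide |G| = 8, so by Lagrange H is not a subgroup.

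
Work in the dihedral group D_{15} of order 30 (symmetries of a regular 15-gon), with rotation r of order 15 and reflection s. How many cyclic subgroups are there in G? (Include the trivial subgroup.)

Each element a generates a cyclic subgroup ⟨a⟩; distinct elements may generate the same one (a cyclic group of order d has φ(d) generators).
Cyclic subgroups by order — order 1: 1; order 2: 15; order 3: 1; order 5: 1; order 15: 1.
Total: 19.

19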